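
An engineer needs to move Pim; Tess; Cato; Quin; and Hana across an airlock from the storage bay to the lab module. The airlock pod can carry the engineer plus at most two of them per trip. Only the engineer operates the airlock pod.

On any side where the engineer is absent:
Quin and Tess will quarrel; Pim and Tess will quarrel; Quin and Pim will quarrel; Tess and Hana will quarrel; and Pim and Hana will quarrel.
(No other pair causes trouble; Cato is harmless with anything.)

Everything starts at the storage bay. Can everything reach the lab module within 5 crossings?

No

Counting alone: the engineer can take at most 2 across per trip to the lab module, so moving all 5 needs at least 3 loaded trips out, with a return between consecutive ones — at least 5 crossings.
The safety rule pushes this higher. Following every safe sequence of crossings, the most of the 5 that can be at the lab module as the airlock pod arrives there on crossing 5 is 4 — never all 5.
So the move cannot be finished within 5 crossings. (The shortest complete plan takes 7:)
1. Engineer goes to the lab module with Pim and Tess.  [the storage bay: Cato, Hana, Quin | the lab module: Pim, Tess]
2. Engineer goes back to the storage bay with Pim.  [the storage bay: Cato, Hana, Pim, Quin | the lab module: Tess]
3. Engineer goes to the lab module with Cato and Pim.  [the storage bay: Hana, Quin | the lab module: Cato, Pim, Tess]
4. Engineer goes back to the storage bay with Pim.  [the storage bay: Hana, Pim, Quin | the lab module: Cato, Tess]
5. Engineer goes to the lab module with Hana and Quin.  [the storage bay: Pim | the lab module: Cato, Hana, Quin, Tess]
6. Engineer goes back to the storage bay with Tess.  [the storage bay: Pim, Tess | the lab module: Cato, Hana, Quin]
7. Engineer goes to the lab module with Pim and Tess.  [the storage bay: — | the lab module: Cato, Hana, Pim, Quin, Tess]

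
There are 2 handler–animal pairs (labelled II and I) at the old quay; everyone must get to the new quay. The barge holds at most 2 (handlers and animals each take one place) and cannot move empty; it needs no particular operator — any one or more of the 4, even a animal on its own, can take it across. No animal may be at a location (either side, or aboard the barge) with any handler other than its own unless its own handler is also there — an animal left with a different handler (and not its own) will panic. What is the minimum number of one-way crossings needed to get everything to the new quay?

5

Counting alone: each trip to the new quay takes at most 2 across and each return brings at least 1 back, so after t trips out (and t−1 returns) at most 2t − (t−1) of the 4 are across; that first reaches 4 at t = 3, so at least 5 crossings are needed.
The plan below uses exactly 5 crossings, so it is optimal:
1. animal II and handler II cross → the new quay.
2. handler II crosses ← the old quay.
3. handler I and handler II cross → the new quay.
4. handler I crosses ← the old quay.
5. animal I and handler I cross → the new quay.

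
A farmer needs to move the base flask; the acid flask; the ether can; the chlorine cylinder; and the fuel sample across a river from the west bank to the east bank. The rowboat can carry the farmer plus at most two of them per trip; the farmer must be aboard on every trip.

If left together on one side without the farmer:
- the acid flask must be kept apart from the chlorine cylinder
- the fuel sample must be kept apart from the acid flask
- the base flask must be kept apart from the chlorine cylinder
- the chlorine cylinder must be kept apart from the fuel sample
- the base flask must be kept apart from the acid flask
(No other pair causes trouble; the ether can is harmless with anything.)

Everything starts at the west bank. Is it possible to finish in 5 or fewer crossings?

No

Counting alone: the farmer can take at most 2 across per trip to the east bank, so moving all 5 needs at least 3 loaded trips out, with a return between consecutive ones — at least 5 crossings.
The safety rule pushes this higher. Following every safe sequence of crossings, the most of the 5 that can be at the east bank as the rowboat arrives there on crossing 5 is 4 — never all 5.
So the move cannot be finished within 5 crossings. (The shortest complete plan takes 7:)
1. Farmer goes to the east bank with the acid flask and the chlorine cylinder.
2. Farmer goes back to the west bank with the acid flask.
3. Farmer goes to the east bank with the base flask and the fuel sample.
4. Farmer goes back to the west bank with the chlorine cylinder.
5. Farmer goes to the east bank with the acid flask and the ether can.
6. Farmer goes back to the west bank with the acid flask.
7. Farmer goes to the east bank with the acid flask and the chlorine cylinder.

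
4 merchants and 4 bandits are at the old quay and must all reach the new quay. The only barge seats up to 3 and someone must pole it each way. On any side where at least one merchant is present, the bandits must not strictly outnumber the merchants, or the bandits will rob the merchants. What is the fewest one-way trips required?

Counting alone: each trip to the new quay takes at most 3 across and each return brings at least 1 back, so after t trips out (and t−1 returns) at most 3t − (t−1) of the 8 are across; that first reaches 8 at t = 4, so at least 7 crossings are needed.
The safety rule pushes this higher. Following every safe sequence of crossings, the most of the 8 that can be at the new quay as the barge arrives there on crossing 7 is 7 — never all 8.
So no plan with fewer than 9 crossings exists, and this one achieves 9:
1. 2 bandits → the new quay.  (the old quay: 4M 2B; the new quay: 0M 2B)
2. 1 bandit ← the old quay.  (the old quay: 4M 3B; the new quay: 0M 1B)
3. 3 bandits → the new quay.  (the old quay: 4M 0B; the new quay: 0M 4B)
4. 1 bandit ← the old quay.  (the old quay: 4M 1B; the new quay: 0M 3B)
5. 3 merchants → the new quay.  (the old quay: 1M 1B; the new quay: 3M 3B)
6. 1 merchant and 1 bandit ← the old quay.  (the old quay: 2M 2B; the new quay: 2M 2B)
7. 2 merchants → the new quay.  (the old quay: 0M 2B; the new quay: 4M 2B)
8. 1 bandit ← the old quay.  (the old quay: 0M 3B; the new quay: 4M 1B)
9. 3 bandits → the new quay.  (the old quay: 0M 0B; the new quay: 4M 4B)

9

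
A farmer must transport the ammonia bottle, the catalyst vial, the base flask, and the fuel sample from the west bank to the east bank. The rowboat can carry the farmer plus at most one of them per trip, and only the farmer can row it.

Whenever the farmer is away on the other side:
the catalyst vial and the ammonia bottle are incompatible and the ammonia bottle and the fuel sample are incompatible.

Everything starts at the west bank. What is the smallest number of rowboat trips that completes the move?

9

Counting alone: the farmer can take at most 1 across per trip to the east bank, so moving all 4 needs at least 4 loaded trips out, with a return between consecutive ones — at least 7 crossings.
The safety rule pushes this higher. Following every safe sequence of crossings, the most of the 4 that can be at the east bank as the rowboat arrives there on crossing 7 is 3 — never all 4.
So no plan with fewer than 9 crossings exists, and this one achieves 9:
1. Farmer goes to the east bank with the ammonia bottle.  [the west bank: the base flask, the catalyst vial, the fuel sample | the east bank: the ammonia bottle]
2. Farmer goes back to the west bank alone.  [the west bank: the base flask, the catalyst vial, the fuel sample | the east bank: the ammonia bottle]
3. Farmer goes to the east bank with the catalyst vial.  [the west bank: the base flask, the fuel sample | the east bank: the ammonia bottle, the catalyst vial]
4. Farmer goes back to the west bank with the ammonia bottle.  [the west bank: the ammonia bottle, the base flask, the fuel sample | the east bank: the catalyst vial]
5. Farmer goes to the east bank with the fuel sample.  [the west bank: the ammonia bottle, the base flask | the east bank: the catalyst vial, the fuel sample]
6. Farmer goes back to the west bank alone.  [the west bank: the ammonia bottle, the base flask | the east bank: the catalyst vial, the fuel sample]
7. Farmer goes to the east bank with the base flask.  [the west bank: the ammonia bottle | the east bank: the base flask, the catalyst vial, the fuel sample]
8. Farmer goes back to the west bank alone.  [the west bank: the ammonia bottle | the east bank: the base flask, the catalyst vial, the fuel sample]
9. Farmer goes to the east bank with the ammonia bottle.  [the west bank: — | the east bank: the ammonia bottle, the base flask, the catalyst vial, the fuel sample]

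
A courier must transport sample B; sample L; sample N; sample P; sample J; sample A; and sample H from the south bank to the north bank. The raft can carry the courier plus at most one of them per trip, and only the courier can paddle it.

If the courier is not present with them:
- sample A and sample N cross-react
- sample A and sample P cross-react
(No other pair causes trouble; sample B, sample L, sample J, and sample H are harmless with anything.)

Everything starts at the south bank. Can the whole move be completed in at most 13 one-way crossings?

No

Counting alone: the courier can take at most 1 across per trip to the north bank, so moving all 7 needs at least 7 loaded trips out, with a return between consecutive ones — at least 13 crossings.
The safety rule pushes this higher. Following every safe sequence of crossings, the most of the 7 that can be at the north bank as the raft arrives there on crossing 13 is 6 — never all 7.
So the move cannot be finished within 13 crossings. (The shortest complete plan takes 15:)
1. Courier goes to the north bank with sample A.  [the south bank: sample B, sample H, sample J, sample L, sample N, sample P | the north bank: sample A]
2. Courier goes back to the south bank alone.  [the south bank: sample B, sample H, sample J, sample L, sample N, sample P | the north bank: sample A]
3. Courier goes to the north bank with sample B.  [the south bank: sample H, sample J, sample L, sample N, sample P | the north bank: sample A, sample B]
4. Courier goes back to the south bank alone.  [the south bank: sample H, sample J, sample L, sample N, sample P | the north bank: sample A, sample B]
5. Courier goes to the north bank with sample L.  [the south bank: sample H, sample J, sample N, sample P | the north bank: sample A, sample B, sample L]
6. Courier goes back to the south bank alone.  [the south bank: sample H, sample J, sample N, sample P | the north bank: sample A, sample B, sample L]
7. Courier goes to the north bank with sample N.  [the south bank: sample H, sample J, sample P | the north bank: sample A, sample B, sample L, sample N]
8. Courier goes back to the south bank with sample A.  [the south bank: sample A, sample H, sample J, sample P | the north bank: sample B, sample L, sample N]
9. Courier goes to the north bank with sample P.  [the south bank: sample A, sample H, sample J | the north bank: sample B, sample L, sample N, sample P]
10. Courier goes back to the south bank alone.  [the south bank: sample A, sample H, sample J | the north bank: sample B, sample L, sample N, sample P]
11. Courier goes to the north bank with sample J.  [the south bank: sample A, sample H | the north bank: sample B, sample J, sample L, sample N, sample P]
12. Courier goes back to the south bank alone.  [the south bank: sample A, sample H | the north bank: sample B, sample J, sample L, sample N, sample P]
13. Courier goes to the north bank with sample H.  [the south bank: sample A | the north bank: sample B, sample H, sample J, sample L, sample N, sample P]
14. Courier goes back to the south bank alone.  [the south bank: sample A | the north bank: sample B, sample H, sample J, sample L, sample N, sample P]
15. Courier goes to the north bank with sample A.  [the south bank: — | the north bank: sample A, sample B, sample H, sample J, sample L, sample N, sample P]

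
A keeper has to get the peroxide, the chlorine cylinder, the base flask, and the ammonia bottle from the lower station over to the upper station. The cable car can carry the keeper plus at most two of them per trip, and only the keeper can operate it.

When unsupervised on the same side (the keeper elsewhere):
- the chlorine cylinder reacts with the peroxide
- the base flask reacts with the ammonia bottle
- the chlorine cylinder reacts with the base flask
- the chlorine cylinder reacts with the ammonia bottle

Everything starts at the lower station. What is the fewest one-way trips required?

Counting alone: the keeper can take at most 2 across per trip to the upper station, so moving all 4 needs at least 2 loaded trips out, with a return between consecutive ones — at least 3 crossings.
The safety rule pushes this higher. Following every safe sequence of crossings, the most of the 4 that can be at the upper station as the cable car arrives there on crossing 3 is 3 — never all 4.
So no plan with fewer than 5 crossings exists, and this one achieves 5:
1. Keeper goes to the upper station with the base flask and the chlorine cylinder.  [the lower station: the ammonia bottle, the peroxide | the upper station: the base flask, the chlorine cylinder]
2. Keeper goes back to the lower station with the chlorine cylinder.  [the lower station: the ammonia bottle, the chlorine cylinder, the peroxide | the upper station: the base flask]
3. Keeper goes to the upper station with the chlorine cylinder and the peroxide.  [the lower station: the ammonia bottle | the upper station: the base flask, the chlorine cylinder, the peroxide]
4. Keeper goes back to the lower station with the chlorine cylinder.  [the lower station: the ammonia bottle, the chlorine cylinder | the upper station: the base flask, the peroxide]
5. Keeper goes to the upper station with the ammonia bottle and the chlorine cylinder.  [the lower station: — | the upper station: the ammonia bottle, the base flask, the chlorine cylinder, the peroxide]

5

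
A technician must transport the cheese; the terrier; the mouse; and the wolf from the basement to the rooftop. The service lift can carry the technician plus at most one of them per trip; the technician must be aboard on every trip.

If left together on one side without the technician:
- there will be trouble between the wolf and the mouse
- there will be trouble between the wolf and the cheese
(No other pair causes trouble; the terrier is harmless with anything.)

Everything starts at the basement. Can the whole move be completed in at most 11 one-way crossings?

Yes — this plan uses 9 crossings (≤ 11):
1. Technician goes to the rooftop with the wolf.  [the basement: the cheese, the mouse, the terrier | the rooftop: the wolf]
2. Technician goes back to the basement alone.  [the basement: the cheese, the mouse, the terrier | the rooftop: the wolf]
3. Technician goes to the rooftop with the cheese.  [the basement: the mouse, the terrier | the rooftop: the cheese, the wolf]
4. Technician goes back to the basement with the wolf.  [the basement: the mouse, the terrier, the wolf | the rooftop: the cheese]
5. Technician goes to the rooftop with the mouse.  [the basement: the terrier, the wolf | the rooftop: the cheese, the mouse]
6. Technician goes back to the basement alone.  [the basement: the terrier, the wolf | the rooftop: the cheese, the mouse]
7. Technician goes to the rooftop with the terrier.  [the basement: the wolf | the rooftop: the cheese, the mouse, the terrier]
8. Technician goes back to the basement alone.  [the basement: the wolf | the rooftop: the cheese, the mouse, the terrier]
9. Technician goes to the rooftop with the wolf.  [the basement: — | the rooftop: the cheese, the mouse, the terrier, the wolf]

Yes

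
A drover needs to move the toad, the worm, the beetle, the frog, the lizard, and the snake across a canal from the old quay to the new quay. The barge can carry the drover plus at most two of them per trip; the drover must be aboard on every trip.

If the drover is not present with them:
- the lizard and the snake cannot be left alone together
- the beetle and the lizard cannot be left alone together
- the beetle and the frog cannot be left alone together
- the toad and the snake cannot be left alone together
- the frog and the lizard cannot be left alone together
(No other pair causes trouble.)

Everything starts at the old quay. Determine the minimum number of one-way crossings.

impossible

Whatever the first load, the items left behind include a forbidden pair without the drover. No opening move is safe, so no plan exists.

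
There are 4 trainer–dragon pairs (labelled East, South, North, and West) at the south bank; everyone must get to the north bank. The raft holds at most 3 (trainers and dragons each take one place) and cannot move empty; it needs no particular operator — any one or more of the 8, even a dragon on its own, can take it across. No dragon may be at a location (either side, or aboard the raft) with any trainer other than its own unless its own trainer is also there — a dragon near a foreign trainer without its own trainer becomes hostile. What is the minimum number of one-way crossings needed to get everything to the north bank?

Counting alone: each trip to the north bank takes at most 3 across and each return brings at least 1 back, so after t trips out (and t−1 returns) at most 3t − (t−1) of the 8 are across; that first reaches 8 at t = 4, so at least 7 crossings are needed.
The safety rule pushes this higher. Following every safe sequence of crossings, the most of the 8 that can be at the north bank as the raft arrives there on crossing 7 is 7 — never all 8.
So no plan with fewer than 9 crossings exists, and this one achieves 9:
1. dragon East and trainer East cross → the north bank.
2. trainer East crosses ← the south bank.
3. dragon South, trainer East, and trainer South cross → the north bank.
4. dragon East and trainer East cross ← the south bank.
5. trainer East, trainer North, and trainer West cross → the north bank.
6. dragon South crosses ← the south bank.
7. dragon East and dragon South cross → the north bank.
8. dragon East crosses ← the south bank.
9. dragon East, dragon North, and dragon West cross → the north bank.

9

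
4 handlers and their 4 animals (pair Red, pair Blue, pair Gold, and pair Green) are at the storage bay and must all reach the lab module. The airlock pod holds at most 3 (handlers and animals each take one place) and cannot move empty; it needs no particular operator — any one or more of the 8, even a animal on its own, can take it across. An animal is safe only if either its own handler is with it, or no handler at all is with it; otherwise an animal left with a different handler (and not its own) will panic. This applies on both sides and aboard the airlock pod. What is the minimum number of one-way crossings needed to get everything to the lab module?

9

Counting alone: each trip to the lab module takes at most 3 across and each return brings at least 1 back, so after t trips out (and t−1 returns) at most 3t − (t−1) of the 8 are across; that first reaches 8 at t = 4, so at least 7 crossings are needed.
The safety rule pushes this higher. Following every safe sequence of crossings, the most of the 8 that can be at the lab module as the airlock pod arrives there on crossing 7 is 7 — never all 8.
So no plan with fewer than 9 crossings exists, and this one achieves 9:
1. animal Red and handler Red cross → the lab module.
2. handler Red crosses ← the storage bay.
3. animal Blue, handler Blue, and handler Red cross → the lab module.
4. animal Red and handler Red cross ← the storage bay.
5. handler Gold, handler Green, and handler Red cross → the lab module.
6. animal Blue crosses ← the storage bay.
7. animal Blue and animal Red cross → the lab module.
8. animal Red crosses ← the storage bay.
9. animal Gold, animal Green, and animal Red cross → the lab module.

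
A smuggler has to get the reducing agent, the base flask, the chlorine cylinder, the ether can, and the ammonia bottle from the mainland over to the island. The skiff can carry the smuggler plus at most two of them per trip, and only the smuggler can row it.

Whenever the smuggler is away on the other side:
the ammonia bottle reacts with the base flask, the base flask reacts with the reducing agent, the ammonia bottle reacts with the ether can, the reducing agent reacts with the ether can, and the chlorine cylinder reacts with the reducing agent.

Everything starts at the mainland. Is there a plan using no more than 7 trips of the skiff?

Yes

Yes — this plan uses 7 crossings (≤ 7):
1. Smuggler goes to the island with the ammonia bottle and the reducing agent.  [the mainland: the base flask, the chlorine cylinder, the ether can | the island: the ammonia bottle, the reducing agent]
2. Smuggler goes back to the mainland alone.  [the mainland: the base flask, the chlorine cylinder, the ether can | the island: the ammonia bottle, the reducing agent]
3. Smuggler goes to the island with the base flask.  [the mainland: the chlorine cylinder, the ether can | the island: the ammonia bottle, the base flask, the reducing agent]
4. Smuggler goes back to the mainland with the ammonia bottle and the reducing agent.  [the mainland: the ammonia bottle, the chlorine cylinder, the ether can, the reducing agent | the island: the base flask]
5. Smuggler goes to the island with the chlorine cylinder and the ether can.  [the mainland: the ammonia bottle, the reducing agent | the island: the base flask, the chlorine cylinder, the ether can]
6. Smuggler goes back to the mainland alone.  [the mainland: the ammonia bottle, the reducing agent | the island: the base flask, the chlorine cylinder, the ether can]
7. Smuggler goes to the island with the ammonia bottle and the reducing agent.  [the mainland: — | the island: the ammonia bottle, the base flask, the chlorine cylinder, the ether can, the reducing agent]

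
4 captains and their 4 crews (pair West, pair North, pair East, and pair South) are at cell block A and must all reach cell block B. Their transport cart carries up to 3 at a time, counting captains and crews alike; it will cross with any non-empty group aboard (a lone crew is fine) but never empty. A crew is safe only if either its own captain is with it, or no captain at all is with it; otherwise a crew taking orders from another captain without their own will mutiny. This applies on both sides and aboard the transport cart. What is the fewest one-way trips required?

9

Counting alone: each trip to cell block B takes at most 3 across and each return brings at least 1 back, so after t trips out (and t−1 returns) at most 3t − (t−1) of the 8 are across; that first reaches 8 at t = 4, so at least 7 crossings are needed.
The safety rule pushes this higher. Following every safe sequence of crossings, the most of the 8 that can be at cell block B as the transport cart arrives there on crossing 7 is 7 — never all 8.
So no plan with fewer than 9 crossings exists, and this one achieves 9:
1. captain West and crew West cross → cell block B.
2. captain West crosses ← cell block A.
3. captain North, captain West, and crew North cross → cell block B.
4. captain West and crew West cross ← cell block A.
5. captain East, captain South, and captain West cross → cell block B.
6. crew North crosses ← cell block A.
7. crew North and crew West cross → cell block B.
8. crew West crosses ← cell block A.
9. crew East, crew South, and crew West cross → cell block B.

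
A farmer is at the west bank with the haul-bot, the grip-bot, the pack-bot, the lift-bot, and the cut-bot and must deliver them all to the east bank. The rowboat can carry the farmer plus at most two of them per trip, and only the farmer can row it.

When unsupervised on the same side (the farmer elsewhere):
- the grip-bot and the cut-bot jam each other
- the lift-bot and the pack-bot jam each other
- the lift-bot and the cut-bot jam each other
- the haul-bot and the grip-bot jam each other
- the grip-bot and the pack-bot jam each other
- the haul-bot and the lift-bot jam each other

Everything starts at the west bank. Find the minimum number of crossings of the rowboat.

7

Counting alone: the farmer can take at most 2 across per trip to the east bank, so moving all 5 needs at least 3 loaded trips out, with a return between consecutive ones — at least 5 crossings.
The safety rule pushes this higher. Following every safe sequence of crossings, the most of the 5 that can be at the east bank as the rowboat arrives there on crossing 5 is 4 — never all 5.
So no plan with fewer than 7 crossings exists, and this one achieves 7:
1. Farmer goes to the east bank with the grip-bot and the lift-bot.  [the west bank: the cut-bot, the haul-bot, the pack-bot | the east bank: the grip-bot, the lift-bot]
2. Farmer goes back to the west bank alone.  [the west bank: the cut-bot, the haul-bot, the pack-bot | the east bank: the grip-bot, the lift-bot]
3. Farmer goes to the east bank with the haul-bot.  [the west bank: the cut-bot, the pack-bot | the east bank: the grip-bot, the haul-bot, the lift-bot]
4. Farmer goes back to the west bank with the grip-bot and the lift-bot.  [the west bank: the cut-bot, the grip-bot, the lift-bot, the pack-bot | the east bank: the haul-bot]
5. Farmer goes to the east bank with the cut-bot and the pack-bot.  [the west bank: the grip-bot, the lift-bot | the east bank: the cut-bot, the haul-bot, the pack-bot]
6. Farmer goes back to the west bank alone.  [the west bank: the grip-bot, the lift-bot | the east bank: the cut-bot, the haul-bot, the pack-bot]
7. Farmer goes to the east bank with the grip-bot and the lift-bot.  [the west bank: — | the east bank: the cut-bot, the grip-bot, the haul-bot, the lift-bot, the pack-bot]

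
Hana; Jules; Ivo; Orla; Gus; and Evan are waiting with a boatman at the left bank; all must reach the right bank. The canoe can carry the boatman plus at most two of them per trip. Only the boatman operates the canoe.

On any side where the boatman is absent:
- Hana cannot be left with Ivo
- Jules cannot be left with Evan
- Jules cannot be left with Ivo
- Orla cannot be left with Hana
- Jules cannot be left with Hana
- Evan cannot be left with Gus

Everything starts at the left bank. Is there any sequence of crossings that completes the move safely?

No

Whatever the first load, the items left behind include a forbidden pair without the boatman. No opening move is safe, so no plan exists.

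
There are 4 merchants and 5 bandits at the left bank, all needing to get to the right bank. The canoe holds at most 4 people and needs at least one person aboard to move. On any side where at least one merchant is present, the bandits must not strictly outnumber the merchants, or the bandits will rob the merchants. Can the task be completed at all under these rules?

The bandits already outnumber the merchants at the left bank before anyone moves, so the starting position itself is disallowed.

No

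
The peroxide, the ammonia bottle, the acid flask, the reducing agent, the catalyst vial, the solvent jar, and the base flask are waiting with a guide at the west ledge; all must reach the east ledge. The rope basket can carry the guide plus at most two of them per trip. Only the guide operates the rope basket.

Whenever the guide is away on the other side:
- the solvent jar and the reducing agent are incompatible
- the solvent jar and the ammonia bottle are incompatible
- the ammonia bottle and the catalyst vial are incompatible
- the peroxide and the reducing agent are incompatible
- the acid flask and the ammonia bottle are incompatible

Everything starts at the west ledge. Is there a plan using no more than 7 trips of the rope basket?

Counting alone: the guide can take at most 2 across per trip to the east ledge, so moving all 7 needs at least 4 loaded trips out, with a return between consecutive ones — at least 7 crossings.
The safety rule pushes this higher. Following every safe sequence of crossings, the most of the 7 that can be at the east ledge as the rope basket arrives there on crossing 7 is 6 — never all 7.
So the move cannot be finished within 7 crossings. (The shortest complete plan takes 9:)
1. Guide goes to the east ledge with the ammonia bottle and the reducing agent.  [the west ledge: the acid flask, the base flask, the catalyst vial, the peroxide, the solvent jar | the east ledge: the ammonia bottle, the reducing agent]
2. Guide goes back to the west ledge alone.  [the west ledge: the acid flask, the base flask, the catalyst vial, the peroxide, the solvent jar | the east ledge: the ammonia bottle, the reducing agent]
3. Guide goes to the east ledge with the peroxide.  [the west ledge: the acid flask, the base flask, the catalyst vial, the solvent jar | the east ledge: the ammonia bottle, the peroxide, the reducing agent]
4. Guide goes back to the west ledge with the reducing agent.  [the west ledge: the acid flask, the base flask, the catalyst vial, the reducing agent, the solvent jar | the east ledge: the ammonia bottle, the peroxide]
5. Guide goes to the east ledge with the acid flask and the solvent jar.  [the west ledge: the base flask, the catalyst vial, the reducing agent | the east ledge: the acid flask, the ammonia bottle, the peroxide, the solvent jar]
6. Guide goes back to the west ledge with the ammonia bottle.  [the west ledge: the ammonia bottle, the base flask, the catalyst vial, the reducing agent | the east ledge: the acid flask, the peroxide, the solvent jar]
7. Guide goes to the east ledge with the base flask and the catalyst vial.  [the west ledge: the ammonia bottle, the reducing agent | the east ledge: the acid flask, the base flask, the catalyst vial, the peroxide, the solvent jar]
8. Guide goes back to the west ledge alone.  [the west ledge: the ammonia bottle, the reducing agent | the east ledge: the acid flask, the base flask, the catalyst vial, the peroxide, the solvent jar]
9. Guide goes to the east ledge with the ammonia bottle and the reducing agent.  [the west ledge: — | the east ledge: the acid flask, the ammonia bottle, the base flask, the catalyst vial, the peroxide, the reducing agent, the solvent jar]

No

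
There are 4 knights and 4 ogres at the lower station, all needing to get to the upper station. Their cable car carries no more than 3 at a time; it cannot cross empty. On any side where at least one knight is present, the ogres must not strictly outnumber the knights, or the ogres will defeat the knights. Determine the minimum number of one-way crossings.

Counting alone: each trip to the upper station takes at most 3 across and each return brings at least 1 back, so after t trips out (and t−1 returns) at most 3t − (t−1) of the 8 are across; that first reaches 8 at t = 4, so at least 7 crossings are needed.
The safety rule pushes this higher. Following every safe sequence of crossings, the most of the 8 that can be at the upper station as the cable car arrives there on crossing 7 is 7 — never all 8.
So no plan with fewer than 9 crossings exists, and this one achieves 9:
1. 2 ogres → the upper station.  (the lower station: 4K 2O; the upper station: 0K 2O)
2. 1 ogre ← the lower station.  (the lower station: 4K 3O; the upper station: 0K 1O)
3. 3 ogres → the upper station.  (the lower station: 4K 0O; the upper station: 0K 4O)
4. 1 ogre ← the lower station.  (the lower station: 4K 1O; the upper station: 0K 3O)
5. 3 knights → the upper station.  (the lower station: 1K 1O; the upper station: 3K 3O)
6. 1 knight and 1 ogre ← the lower station.  (the lower station: 2K 2O; the upper station: 2K 2O)
7. 2 knights → the upper station.  (the lower station: 0K 2O; the upper station: 4K 2O)
8. 1 ogre ← the lower station.  (the lower station: 0K 3O; the upper station: 4K 1O)
9. 3 ogres → the upper station.  (the lower station: 0K 0O; the upper station: 4K 4O)

9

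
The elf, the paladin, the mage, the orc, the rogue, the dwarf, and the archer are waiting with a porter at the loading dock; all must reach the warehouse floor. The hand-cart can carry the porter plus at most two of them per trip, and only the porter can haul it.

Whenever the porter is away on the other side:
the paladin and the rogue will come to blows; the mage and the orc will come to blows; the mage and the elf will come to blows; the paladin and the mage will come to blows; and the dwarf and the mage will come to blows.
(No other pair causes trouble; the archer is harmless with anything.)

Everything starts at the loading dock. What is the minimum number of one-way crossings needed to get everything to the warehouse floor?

Counting alone: the porter can take at most 2 across per trip to the warehouse floor, so moving all 7 needs at least 4 loaded trips out, with a return between consecutive ones — at least 7 crossings.
The safety rule pushes this higher. Following every safe sequence of crossings, the most of the 7 that can be at the warehouse floor as the hand-cart arrives there on crossing 7 is 6 — never all 7.
So no plan with fewer than 9 crossings exists, and this one achieves 9:
1. Porter goes to the warehouse floor with the mage and the paladin.
2. Porter goes back to the loading dock with the paladin.
3. Porter goes to the warehouse floor with the elf and the paladin.
4. Porter goes back to the loading dock with the mage.
5. Porter goes to the warehouse floor with the mage and the orc.
6. Porter goes back to the loading dock with the mage.
7. Porter goes to the warehouse floor with the archer and the dwarf.
8. Porter goes back to the loading dock alone.
9. Porter goes to the warehouse floor with the mage and the rogue.

9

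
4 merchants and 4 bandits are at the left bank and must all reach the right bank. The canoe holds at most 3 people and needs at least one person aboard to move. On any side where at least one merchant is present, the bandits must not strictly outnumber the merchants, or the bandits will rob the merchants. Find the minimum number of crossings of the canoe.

9

Counting alone: each trip to the right bank takes at most 3 across and each return brings at least 1 back, so after t trips out (and t−1 returns) at most 3t − (t−1) of the 8 are across; that first reaches 8 at t = 4, so at least 7 crossings are needed.
The safety rule pushes this higher. Following every safe sequence of crossings, the most of the 8 that can be at the right bank as the canoe arrives there on crossing 7 is 7 — never all 8.
So no plan with fewer than 9 crossings exists, and this one achieves 9:
1. 2 bandits → the right bank.  (the left bank: 4M 2B; the right bank: 0M 2B)
2. 1 bandit ← the left bank.  (the left bank: 4M 3B; the right bank: 0M 1B)
3. 3 bandits → the right bank.  (the left bank: 4M 0B; the right bank: 0M 4B)
4. 1 bandit ← the left bank.  (the left bank: 4M 1B; the right bank: 0M 3B)
5. 3 merchants → the right bank.  (the left bank: 1M 1B; the right bank: 3M 3B)
6. 1 merchant and 1 bandit ← the left bank.  (the left bank: 2M 2B; the right bank: 2M 2B)
7. 2 merchants → the right bank.  (the left bank: 0M 2B; the right bank: 4M 2B)
8. 1 bandit ← the left bank.  (the left bank: 0M 3B; the right bank: 4M 1B)
9. 3 bandits → the right bank.  (the left bank: 0M 0B; the right bank: 4M 4B)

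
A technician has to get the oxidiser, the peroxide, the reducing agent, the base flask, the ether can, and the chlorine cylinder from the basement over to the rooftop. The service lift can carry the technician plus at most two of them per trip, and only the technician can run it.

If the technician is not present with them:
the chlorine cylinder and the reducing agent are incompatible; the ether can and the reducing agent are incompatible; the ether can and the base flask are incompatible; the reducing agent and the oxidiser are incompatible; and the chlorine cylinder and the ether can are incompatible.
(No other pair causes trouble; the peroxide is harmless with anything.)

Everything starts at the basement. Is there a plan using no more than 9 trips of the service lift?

Yes

Yes — this plan uses 9 crossings (≤ 9):
1. Technician goes to the rooftop with the ether can and the reducing agent.
2. Technician goes back to the basement with the reducing agent.
3. Technician goes to the rooftop with the oxidiser and the reducing agent.
4. Technician goes back to the basement with the reducing agent.
5. Technician goes to the rooftop with the peroxide and the reducing agent.
6. Technician goes back to the basement with the reducing agent.
7. Technician goes to the rooftop with the base flask and the chlorine cylinder.
8. Technician goes back to the basement with the ether can.
9. Technician goes to the rooftop with the ether can and the reducing agent.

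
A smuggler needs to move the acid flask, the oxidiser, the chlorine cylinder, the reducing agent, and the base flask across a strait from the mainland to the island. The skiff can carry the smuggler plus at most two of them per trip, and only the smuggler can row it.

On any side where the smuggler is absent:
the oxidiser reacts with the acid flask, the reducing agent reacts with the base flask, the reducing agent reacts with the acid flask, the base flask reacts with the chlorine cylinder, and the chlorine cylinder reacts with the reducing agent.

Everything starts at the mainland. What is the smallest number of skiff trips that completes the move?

impossible

Whatever the first load, the items left behind include a forbidden pair without the smuggler. No opening move is safe, so no plan exists.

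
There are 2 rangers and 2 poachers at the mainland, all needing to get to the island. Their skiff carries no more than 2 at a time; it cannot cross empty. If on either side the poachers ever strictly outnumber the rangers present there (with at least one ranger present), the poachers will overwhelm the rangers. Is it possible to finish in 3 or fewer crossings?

Counting alone: each trip to the island takes at most 2 across and each return brings at least 1 back, so after t trips out (and t−1 returns) at most 2t − (t−1) of the 4 are across; that first reaches 4 at t = 3, so at least 5 crossings are needed.
Since 3 < 5, 3 crossings cannot be enough. (The shortest complete plan in fact takes 5:)
1. 2 poachers → the island.  (the mainland: 2R 0P; the island: 0R 2P)
2. 1 poacher ← the mainland.  (the mainland: 2R 1P; the island: 0R 1P)
3. 2 rangers → the island.  (the mainland: 0R 1P; the island: 2R 1P)
4. 1 poacher ← the mainland.  (the mainland: 0R 2P; the island: 2R 0P)
5. 2 poachers → the island.  (the mainland: 0R 0P; the island: 2R 2P)

No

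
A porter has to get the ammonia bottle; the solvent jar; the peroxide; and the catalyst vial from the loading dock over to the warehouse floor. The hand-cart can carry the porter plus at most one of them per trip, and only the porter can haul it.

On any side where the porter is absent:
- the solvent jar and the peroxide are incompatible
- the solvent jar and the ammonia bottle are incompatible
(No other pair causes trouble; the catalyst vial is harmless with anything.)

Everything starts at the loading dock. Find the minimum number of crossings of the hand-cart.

9

Counting alone: the porter can take at most 1 across per trip to the warehouse floor, so moving all 4 needs at least 4 loaded trips out, with a return between consecutive ones — at least 7 crossings.
The safety rule pushes this higher. Following every safe sequence of crossings, the most of the 4 that can be at the warehouse floor as the hand-cart arrives there on crossing 7 is 3 — never all 4.
So no plan with fewer than 9 crossings exists, and this one achieves 9:
1. Porter goes to the warehouse floor with the solvent jar.
2. Porter goes back to the loading dock alone.
3. Porter goes to the warehouse floor with the ammonia bottle.
4. Porter goes back to the loading dock with the solvent jar.
5. Porter goes to the warehouse floor with the peroxide.
6. Porter goes back to the loading dock alone.
7. Porter goes to the warehouse floor with the catalyst vial.
8. Porter goes back to the loading dock alone.
9. Porter goes to the warehouse floor with the solvent jar.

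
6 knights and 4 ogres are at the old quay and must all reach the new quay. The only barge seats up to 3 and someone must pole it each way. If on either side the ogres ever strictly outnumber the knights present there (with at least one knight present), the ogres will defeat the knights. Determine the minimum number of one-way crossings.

9

Counting alone: each trip to the new quay takes at most 3 across and each return brings at least 1 back, so after t trips out (and t−1 returns) at most 3t − (t−1) of the 10 are across; that first reaches 10 at t = 5, so at least 9 crossings are needed.
The plan below uses exactly 9 crossings, so it is optimal:
1. 2 ogres → the new quay.  (the old quay: 6K 2O; the new quay: 0K 2O)
2. 1 ogre ← the old quay.  (the old quay: 6K 3O; the new quay: 0K 1O)
3. 3 ogres → the new quay.  (the old quay: 6K 0O; the new quay: 0K 4O)
4. 1 ogre ← the old quay.  (the old quay: 6K 1O; the new quay: 0K 3O)
5. 3 knights → the new quay.  (the old quay: 3K 1O; the new quay: 3K 3O)
6. 1 ogre ← the old quay.  (the old quay: 3K 2O; the new quay: 3K 2O)
7. 1 knight and 2 ogres → the new quay.  (the old quay: 2K 0O; the new quay: 4K 4O)
8. 1 ogre ← the old quay.  (the old quay: 2K 1O; the new quay: 4K 3O)
9. 2 knights and 1 ogre → the new quay.  (the old quay: 0K 0O; the new quay: 6K 4O)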